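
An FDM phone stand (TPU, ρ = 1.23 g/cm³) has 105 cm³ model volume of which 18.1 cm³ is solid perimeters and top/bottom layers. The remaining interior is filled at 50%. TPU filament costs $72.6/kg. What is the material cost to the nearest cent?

$5.50

Interior volume: 105 − 18.1 → 86.9 cm³.
Infill deposited = 0.50 × 86.9 = 43.45 cm³.
Total printed volume = 18.1 + 43.45, so 61.55 cm³.
Mass = 61.55 × 1.23, so 75.7065 g.
Cost = 75.7065 g / 1000 × $72.6/kg = $5.50.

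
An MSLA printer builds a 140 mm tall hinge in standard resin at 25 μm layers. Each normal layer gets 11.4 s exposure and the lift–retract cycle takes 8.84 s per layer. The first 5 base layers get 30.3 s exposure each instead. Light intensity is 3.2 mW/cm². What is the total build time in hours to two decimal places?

31.51 hours

Layer count = ceil(140 / 0.025) = 5600.
Base layers = 5 × (30.3 + 8.84), so 195.7 s.
Remaining layers = 5595 × (11.4 + 8.84) = 113242.8 s.
Sum: 195.7 + 113242.8 = 113438.5 s → 31.51 hours.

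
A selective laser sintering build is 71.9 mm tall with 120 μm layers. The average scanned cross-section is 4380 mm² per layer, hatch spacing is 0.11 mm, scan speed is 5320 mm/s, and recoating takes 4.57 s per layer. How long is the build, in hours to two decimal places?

2.01 hours

Layer count = ceil(71.9 / 0.12) = 600.
Hatch length per layer = 4380 / 0.11, so 39818.2 mm.
Scan time per layer = 39818.2 / 5320, so 7.4846 s.
Time per layer = 7.4846 + 4.57 = 12.0546 s.
Total: 600 × 12.0546 s = 7232.76 s → 2.01 hours.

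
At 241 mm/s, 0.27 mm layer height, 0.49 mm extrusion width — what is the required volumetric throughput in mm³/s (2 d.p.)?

31.88

Extrusion cross-section = 0.27 × 0.49, so 0.1323 mm².
Q = v·A = 241 × 0.1323 = 31.88 mm³/s.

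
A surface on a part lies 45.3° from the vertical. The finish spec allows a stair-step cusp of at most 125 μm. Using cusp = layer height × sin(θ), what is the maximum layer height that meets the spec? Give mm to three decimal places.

0.176 mm

sin(45.3°) = 0.7108; t_max = 0.125/0.7108 = 0.176 mm.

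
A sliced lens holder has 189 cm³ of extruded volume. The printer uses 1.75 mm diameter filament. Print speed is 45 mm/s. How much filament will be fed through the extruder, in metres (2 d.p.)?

Cross-section of 1.75 mm filament: π·(1.75/2)² = 2.4053 mm².
L = 189000 mm³ / 2.4053 mm² = 78576.48 mm, i.e. 78.58 m.

78.58 m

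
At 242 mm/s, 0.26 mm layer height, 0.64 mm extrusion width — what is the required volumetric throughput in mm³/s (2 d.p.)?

40.27

Bead cross-section = 0.26 × 0.64 = 0.1664 mm².
Volumetric flow = 242 × 0.1664 = 40.27 mm³/s.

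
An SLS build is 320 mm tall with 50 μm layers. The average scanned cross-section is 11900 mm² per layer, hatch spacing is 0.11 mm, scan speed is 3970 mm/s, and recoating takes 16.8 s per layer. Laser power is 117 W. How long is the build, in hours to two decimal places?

Layer count = ceil(320 / 0.05) = 6400.
Per-layer scan distance = 11900 / 0.11, so 108181.8 mm.
Scan time per layer: 108181.8 / 3970 → 27.2498 s.
Per-layer time = 27.2498 + 16.8, so 44.0498 s.
6400 layers × 44.0498 s/layer = 281918.72 s, i.e. 78.31 hours.

78.31 hours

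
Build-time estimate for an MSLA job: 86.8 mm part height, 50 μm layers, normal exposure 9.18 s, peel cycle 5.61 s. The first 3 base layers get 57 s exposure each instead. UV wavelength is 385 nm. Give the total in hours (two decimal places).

7.17 hours

Layer count = ceil(86.8 / 0.05) = 1736.
Bottom layers = 3 × (57 + 5.61), so 187.83 s.
Remaining layers: 1733 × (9.18 + 5.61) → 25631.07 s.
Total = 187.83 + 25631.07 = 25818.9 s = 7.17 hours.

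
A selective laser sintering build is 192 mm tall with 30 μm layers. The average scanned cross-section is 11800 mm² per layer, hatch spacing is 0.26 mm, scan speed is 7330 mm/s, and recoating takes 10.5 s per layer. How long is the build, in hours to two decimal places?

Number of layers: 192 / 0.03 → 6400 (rounded up).
Per-layer scan distance: 11800 / 0.26 → 45384.6 mm.
Per-layer scan time: 45384.6 / 7330 → 6.1916 s.
Time per layer = 6.1916 + 10.5, so 16.6916 s.
6400 layers × 16.6916 s/layer = 106826.24 s, i.e. 29.67 hours.

29.67 hours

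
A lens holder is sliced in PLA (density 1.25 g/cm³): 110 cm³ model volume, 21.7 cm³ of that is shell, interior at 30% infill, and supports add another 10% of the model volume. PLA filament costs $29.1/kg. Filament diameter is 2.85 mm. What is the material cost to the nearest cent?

Volume inside the shell = 110 − 21.7 = 88.3 cm³.
Infill volume = 0.30 × 88.3 = 26.49 cm³.
Support: 0.10 × 110 → 11 cm³.
Total extruded = 21.7 + 26.49 + 11, so 59.19 cm³.
Mass = 59.19 × 1.25, so 73.9875 g.
At $29.1/kg: 73.9875/1000 × 29.1 = $2.15.

$2.15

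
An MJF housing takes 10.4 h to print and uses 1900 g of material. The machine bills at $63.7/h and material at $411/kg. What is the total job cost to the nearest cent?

$1443.38

Machine-time cost = 63.7 × 10.4, so $662.48.
Material charge = 411 × 1900/1000, so $780.90.
Job cost: 662.48 + 780.90 = $1443.38.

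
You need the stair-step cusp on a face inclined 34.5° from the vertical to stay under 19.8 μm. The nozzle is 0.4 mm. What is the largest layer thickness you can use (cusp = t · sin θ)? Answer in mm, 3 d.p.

sin(34.5°) = 0.5664; t_max = 0.0198/0.5664 = 0.035 mm.

0.035 mm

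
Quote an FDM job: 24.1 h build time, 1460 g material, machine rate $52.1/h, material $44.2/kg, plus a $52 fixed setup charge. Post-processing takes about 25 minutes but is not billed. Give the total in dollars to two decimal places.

Machine-time cost = 52.1 × 24.1, so $1255.61.
Material charge = 44.2 × 1460/1000 = $64.532.
Total = 1255.61 + 64.532 + 52 = 1372.142 ≈ $1372.14.

$1372.14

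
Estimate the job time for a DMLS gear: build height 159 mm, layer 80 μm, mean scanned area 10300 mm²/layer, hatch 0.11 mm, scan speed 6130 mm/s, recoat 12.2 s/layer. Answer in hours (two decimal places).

15.17 hours

Number of layers: 159 / 0.08 → 1988 (rounded up).
Scan path per layer = 10300 / 0.11 = 93636.4 mm.
Scan time per layer: 93636.4 / 6130 → 15.2751 s.
Per-layer time = 15.2751 + 12.2 = 27.4751 s.
Build time = 1988 × 27.4751 = 54620.4988 s = 15.17 hours.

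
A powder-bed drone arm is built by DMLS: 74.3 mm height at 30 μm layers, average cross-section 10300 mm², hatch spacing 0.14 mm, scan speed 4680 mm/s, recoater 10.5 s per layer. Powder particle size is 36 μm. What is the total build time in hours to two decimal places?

Layer count = ceil(74.3 / 0.03) = 2477.
Per-layer scan distance: 10300 / 0.14 → 73571.4 mm.
Laser time per layer: 73571.4 / 4680 → 15.7204 s.
Layer cycle = 15.7204 + 10.5, so 26.2204 s.
2477 layers × 26.2204 s/layer = 64947.9308 s, i.e. 18.04 hours.

18.04 hours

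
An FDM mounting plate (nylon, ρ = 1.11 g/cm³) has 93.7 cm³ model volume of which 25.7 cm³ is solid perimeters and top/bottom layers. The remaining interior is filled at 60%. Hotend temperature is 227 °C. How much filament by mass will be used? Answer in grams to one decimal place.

73.8 g

Infill region = 93.7 − 25.7 = 68 cm³.
Infill volume = 0.60 × 68 = 40.8 cm³.
Total printed volume = 25.7 + 40.8 = 66.5 cm³.
Mass = 66.5 × 1.11 = 73.815 g.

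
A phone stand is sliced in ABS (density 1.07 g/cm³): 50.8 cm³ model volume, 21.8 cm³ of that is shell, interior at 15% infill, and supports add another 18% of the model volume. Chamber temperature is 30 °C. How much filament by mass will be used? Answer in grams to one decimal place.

37.8 g

Infill region = 50.8 − 21.8 = 29 cm³.
Infill volume: 0.15 × 29 → 4.35 cm³.
Support = 0.18 × 50.8 = 9.144 cm³.
Total printed volume: 21.8 + 4.35 + 9.144 → 35.294 cm³.
Mass: 35.294 × 1.07 → 37.76458 g.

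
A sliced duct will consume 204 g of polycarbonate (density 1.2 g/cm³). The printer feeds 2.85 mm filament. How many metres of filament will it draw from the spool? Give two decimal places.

Volume = 204 g / 1.2 g·cm⁻³ = 170 cm³ = 170000 mm³.
A = π r² = π × 1.425² = 6.3794 mm².
Length = 170000 / 6.3794 = 26648.27 mm = 26.65 m.

26.65 m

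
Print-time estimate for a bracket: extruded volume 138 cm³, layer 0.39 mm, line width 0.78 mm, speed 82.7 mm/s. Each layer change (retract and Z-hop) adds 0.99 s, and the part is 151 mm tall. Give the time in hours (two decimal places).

Bead cross-section: 0.39 × 0.78 → 0.3042 mm².
Toolpath length = 138 cm³ / 0.3042 mm² = 138000 / 0.3042 = 453648.9 mm.
Time extruding = 453648.9 / 82.7, so 5485.5 s.
Layers = ⌈151/0.39⌉ = 388.
Non-print overhead: 388 × 0.99 → 384.12 s.
Altogether 5485.5 + 384.12 = 5869.62 s, i.e. 1.63 hours.

1.63 hours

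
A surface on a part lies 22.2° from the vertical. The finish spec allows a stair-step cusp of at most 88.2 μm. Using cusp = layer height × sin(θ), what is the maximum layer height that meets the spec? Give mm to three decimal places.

0.233 mm

sin(22.2°) = 0.3778; t_max = 0.0882/0.3778 = 0.233 mm.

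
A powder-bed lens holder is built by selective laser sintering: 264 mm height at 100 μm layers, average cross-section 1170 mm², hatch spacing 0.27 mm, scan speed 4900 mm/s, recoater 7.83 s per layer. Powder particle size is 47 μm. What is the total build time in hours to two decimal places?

6.39 hours

Layers = ⌈264/0.1⌉ = 2640.
Hatch length per layer: 1170 / 0.27 → 4333.3 mm.
Laser time per layer = 4333.3 / 4900 = 0.8843 s.
Layer cycle = 0.8843 + 7.83, so 8.7143 s.
2640 layers × 8.7143 s/layer = 23005.752 s, i.e. 6.39 hours.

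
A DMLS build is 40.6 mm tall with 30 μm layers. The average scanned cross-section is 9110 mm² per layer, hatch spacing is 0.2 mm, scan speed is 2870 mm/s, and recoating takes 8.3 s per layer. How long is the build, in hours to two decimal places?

9.09 hours

Number of layers: 40.6 / 0.03 → 1354 (rounded up).
Scan path per layer: 9110 / 0.2 → 45550 mm.
Per-layer scan time: 45550 / 2870 → 15.8711 s.
Time per layer = 15.8711 + 8.3 = 24.1711 s.
1354 layers × 24.1711 s/layer = 32727.6694 s, i.e. 9.09 hours.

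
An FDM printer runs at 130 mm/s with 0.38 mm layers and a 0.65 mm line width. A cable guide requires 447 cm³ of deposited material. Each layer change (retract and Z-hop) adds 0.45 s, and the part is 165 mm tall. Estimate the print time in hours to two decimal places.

Line area: 0.38 × 0.65 → 0.247 mm².
Toolpath length = 447 cm³ / 0.247 mm² = 447000 / 0.247 = 1809716.6 mm.
Extrusion time = 1809716.6 / 130 = 13920.9 s.
Number of layers: 165 / 0.38 → 435 (rounded up).
Layer-change overhead = 435 × 0.45, so 195.75 s.
Altogether 13920.9 + 195.75 = 14116.65 s, i.e. 3.92 hours.

3.92 hours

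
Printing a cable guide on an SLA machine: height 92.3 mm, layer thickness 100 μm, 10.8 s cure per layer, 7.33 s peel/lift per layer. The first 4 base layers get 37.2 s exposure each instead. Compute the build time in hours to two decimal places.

4.68 hours

Layers = ⌈92.3/0.1⌉ = 923.
Bottom layers = 4 × (37.2 + 7.33) = 178.12 s.
Normal layers: 919 × (10.8 + 7.33) → 16661.47 s.
Total = 178.12 + 16661.47 = 16839.59 s = 4.68 hours.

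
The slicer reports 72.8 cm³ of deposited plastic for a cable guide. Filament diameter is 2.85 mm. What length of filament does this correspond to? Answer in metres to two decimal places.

Filament cross-section = π × (2.85/2)² = 6.3794 mm².
L = 72800 mm³ / 6.3794 mm² = 11411.73 mm, i.e. 11.41 m.

11.41 m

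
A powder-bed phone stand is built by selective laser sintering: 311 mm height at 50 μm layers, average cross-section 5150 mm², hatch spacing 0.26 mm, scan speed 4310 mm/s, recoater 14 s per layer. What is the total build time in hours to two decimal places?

32.13 hours

Layers = ⌈311/0.05⌉ = 6220.
Per-layer scan distance = 5150 / 0.26, so 19807.7 mm.
Per-layer scan time: 19807.7 / 4310 → 4.5958 s.
Time per layer = 4.5958 + 14 = 18.5958 s.
6220 layers × 18.5958 s/layer = 115665.876 s, i.e. 32.13 hours.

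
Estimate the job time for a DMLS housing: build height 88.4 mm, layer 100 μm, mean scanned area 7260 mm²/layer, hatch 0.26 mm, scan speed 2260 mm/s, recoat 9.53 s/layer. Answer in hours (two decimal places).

Number of layers: 88.4 / 0.1 → 884 (rounded up).
Hatch length per layer = 7260 / 0.26, so 27923.1 mm.
Scan time per layer: 27923.1 / 2260 → 12.3554 s.
Time per layer: 12.3554 + 9.53 → 21.8854 s.
Total: 884 × 21.8854 s = 19346.6936 s → 5.37 hours.

5.37 hours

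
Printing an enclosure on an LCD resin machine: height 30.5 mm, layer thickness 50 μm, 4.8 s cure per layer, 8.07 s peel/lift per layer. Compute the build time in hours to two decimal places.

2.18 hours

Number of layers: 30.5 / 0.05 → 610 (rounded up).
Cycle time = 4.8 + 8.07 = 12.87 s.
Total = 610 × 12.87 = 7850.7 s = 2.18 hours.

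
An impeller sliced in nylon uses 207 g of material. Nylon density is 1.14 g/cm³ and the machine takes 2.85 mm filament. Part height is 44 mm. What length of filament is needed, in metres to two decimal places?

Volume = 207 g / 1.14 g·cm⁻³ = 181.5789 cm³ = 181578.9 mm³.
Filament cross-section = π × (2.85/2)² = 6.3794 mm².
L = V/A = 181578.9/6.3794 = 28463.32 mm → 28.46 m.

28.46 m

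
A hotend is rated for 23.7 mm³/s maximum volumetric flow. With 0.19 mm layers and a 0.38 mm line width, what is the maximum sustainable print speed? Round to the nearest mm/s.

Extrusion cross-section = 0.19 × 0.38, so 0.0722 mm².
v_max = Q/A = 23.7/0.0722 = 328.25 mm/s → 328 mm/s.

328 mm/s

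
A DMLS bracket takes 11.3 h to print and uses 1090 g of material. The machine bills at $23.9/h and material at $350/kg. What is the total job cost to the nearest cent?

$651.57

Time charge = 23.9 × 11.3, so $270.07.
Material charge: 350 × 1090/1000 → $381.50.
Total = 270.07 + 381.50 = $651.57.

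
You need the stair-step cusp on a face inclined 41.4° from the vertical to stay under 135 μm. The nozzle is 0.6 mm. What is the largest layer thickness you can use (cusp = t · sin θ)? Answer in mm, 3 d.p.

t = h_c / sin θ = 0.135 / 0.6613 = 0.204 mm.

0.204 mm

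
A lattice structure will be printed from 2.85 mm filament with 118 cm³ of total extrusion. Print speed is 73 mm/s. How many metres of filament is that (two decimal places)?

18.50 m

Filament cross-section = π × (2.85/2)² = 6.3794 mm².
Length = 118 cm³ / 6.3794 mm² = 118000 / 6.3794 = 18497.04 mm = 18.50 m.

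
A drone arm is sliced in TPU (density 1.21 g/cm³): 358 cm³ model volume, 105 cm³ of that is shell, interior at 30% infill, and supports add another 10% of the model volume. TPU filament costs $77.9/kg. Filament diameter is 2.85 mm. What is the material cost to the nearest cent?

$20.43

Volume inside the shell = 358 − 105, so 253 cm³.
Infill volume = 0.30 × 253, so 75.9 cm³.
Support = 0.10 × 358, so 35.8 cm³.
Total extruded = 105 + 75.9 + 35.8 = 216.7 cm³.
Mass = 216.7 × 1.21 = 262.207 g.
At $77.9/kg: 262.207/1000 × 77.9 = $20.43.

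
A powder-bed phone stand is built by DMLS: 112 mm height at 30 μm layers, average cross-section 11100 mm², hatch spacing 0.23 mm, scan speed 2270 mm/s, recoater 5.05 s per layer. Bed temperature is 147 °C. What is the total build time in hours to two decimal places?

Number of layers: 112 / 0.03 → 3734 (rounded up).
Hatch length per layer: 11100 / 0.23 → 48260.9 mm.
Per-layer scan time = 48260.9 / 2270, so 21.2603 s.
Per-layer time = 21.2603 + 5.05 = 26.3103 s.
3734 layers × 26.3103 s/layer = 98242.6602 s, i.e. 27.29 hours.

27.29 hours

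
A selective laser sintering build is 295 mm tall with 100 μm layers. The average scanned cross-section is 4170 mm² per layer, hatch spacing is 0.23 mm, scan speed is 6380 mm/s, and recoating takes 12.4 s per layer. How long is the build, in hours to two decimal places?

12.49 hours

Number of layers: 295 / 0.1 → 2950 (rounded up).
Per-layer scan distance = 4170 / 0.23, so 18130.4 mm.
Per-layer scan time = 18130.4 / 6380 = 2.8418 s.
Per-layer time = 2.8418 + 12.4 = 15.2418 s.
Build time = 2950 × 15.2418 = 44963.31 s = 12.49 hours.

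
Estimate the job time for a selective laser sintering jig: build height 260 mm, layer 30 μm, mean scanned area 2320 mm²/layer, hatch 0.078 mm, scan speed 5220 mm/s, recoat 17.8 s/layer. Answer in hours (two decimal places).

Number of layers: 260 / 0.03 → 8667 (rounded up).
Per-layer scan distance = 2320 / 0.078, so 29743.6 mm.
Per-layer scan time: 29743.6 / 5220 → 5.698 s.
Per-layer time: 5.698 + 17.8 → 23.498 s.
Total: 8667 × 23.498 s = 203657.166 s → 56.57 hours.

56.57 hours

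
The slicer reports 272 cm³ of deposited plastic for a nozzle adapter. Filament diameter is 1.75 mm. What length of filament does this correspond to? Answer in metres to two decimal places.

Cross-section of 1.75 mm filament: π·(1.75/2)² = 2.4053 mm².
Length = 272 cm³ / 2.4053 mm² = 272000 / 2.4053 = 113083.61 mm = 113.08 m.

113.08 m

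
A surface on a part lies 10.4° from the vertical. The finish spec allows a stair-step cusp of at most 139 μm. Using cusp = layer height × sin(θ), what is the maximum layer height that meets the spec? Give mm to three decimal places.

Layer height = cusp / sin(10.4°) = 0.139 / 0.1805 = 0.770 mm.

0.770 mm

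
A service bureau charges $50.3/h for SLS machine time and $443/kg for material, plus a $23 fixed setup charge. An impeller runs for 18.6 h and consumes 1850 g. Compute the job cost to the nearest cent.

Time charge = 50.3 × 18.6 = $935.58.
Feedstock cost = 443 × 1850/1000 = $819.55.
Total = 935.58 + 819.55 + 23 = $1778.13.

$1778.13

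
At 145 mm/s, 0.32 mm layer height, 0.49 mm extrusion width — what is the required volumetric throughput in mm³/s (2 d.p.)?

Bead cross-section: 0.32 × 0.49 → 0.1568 mm².
Volumetric flow = 145 × 0.1568 = 22.74 mm³/s.

22.74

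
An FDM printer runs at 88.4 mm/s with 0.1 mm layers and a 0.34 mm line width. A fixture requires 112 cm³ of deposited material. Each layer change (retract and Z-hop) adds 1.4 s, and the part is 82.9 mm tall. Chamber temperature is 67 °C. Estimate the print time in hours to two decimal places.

Line area = 0.1 × 0.34, so 0.034 mm².
Toolpath length = 112 cm³ / 0.034 mm² = 112000 / 0.034 = 3294117.6 mm.
Print-move time = 3294117.6 / 88.4 = 37263.8 s.
Layers = ⌈82.9/0.1⌉ = 829.
Z-hop total: 829 × 1.4 → 1160.6 s.
Altogether 37263.8 + 1160.6 = 38424.4 s, i.e. 10.67 hours.

10.67 hours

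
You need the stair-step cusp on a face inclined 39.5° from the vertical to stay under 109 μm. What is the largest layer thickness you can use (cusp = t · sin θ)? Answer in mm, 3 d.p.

t = h_c / sin θ = 0.109 / 0.6361 = 0.171 mm.

0.171 mm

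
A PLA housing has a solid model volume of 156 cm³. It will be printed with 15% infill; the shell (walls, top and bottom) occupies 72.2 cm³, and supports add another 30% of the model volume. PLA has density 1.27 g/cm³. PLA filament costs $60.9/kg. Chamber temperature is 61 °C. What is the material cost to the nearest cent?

Infill region = 156 − 72.2, so 83.8 cm³.
Deposited infill = 0.15 × 83.8, so 12.57 cm³.
Support = 0.30 × 156 = 46.8 cm³.
Total printed volume = 72.2 + 12.57 + 46.8, so 131.57 cm³.
Mass: 131.57 × 1.27 → 167.0939 g.
Cost = 167.0939 g / 1000 × $60.9/kg = $10.18.

$10.18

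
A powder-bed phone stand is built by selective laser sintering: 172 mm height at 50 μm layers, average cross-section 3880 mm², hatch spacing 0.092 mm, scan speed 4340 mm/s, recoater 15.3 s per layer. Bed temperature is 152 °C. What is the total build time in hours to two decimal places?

23.91 hours

Number of layers: 172 / 0.05 → 3440 (rounded up).
Scan path per layer = 3880 / 0.092, so 42173.9 mm.
Laser time per layer: 42173.9 / 4340 → 9.7175 s.
Time per layer: 9.7175 + 15.3 → 25.0175 s.
Total: 3440 × 25.0175 s = 86060.2 s → 23.91 hours.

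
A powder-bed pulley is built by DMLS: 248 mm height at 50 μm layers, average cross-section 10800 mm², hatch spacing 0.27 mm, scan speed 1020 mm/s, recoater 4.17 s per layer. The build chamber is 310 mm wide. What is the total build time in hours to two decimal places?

Layer count = ceil(248 / 0.05) = 4960.
Scan path per layer: 10800 / 0.27 → 40000 mm.
Scan time per layer: 40000 / 1020 → 39.2157 s.
Time per layer = 39.2157 + 4.17, so 43.3857 s.
4960 layers × 43.3857 s/layer = 215193.072 s, i.e. 59.78 hours.

59.78 hours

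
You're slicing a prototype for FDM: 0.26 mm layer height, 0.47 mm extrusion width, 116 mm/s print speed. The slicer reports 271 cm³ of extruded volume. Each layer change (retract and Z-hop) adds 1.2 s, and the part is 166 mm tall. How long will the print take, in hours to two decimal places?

Extrusion cross-section = 0.26 × 0.47, so 0.1222 mm².
Toolpath length = 271 cm³ / 0.1222 mm² = 271000 / 0.1222 = 2217675.9 mm.
Print-move time = 2217675.9 / 116, so 19117.9 s.
Layers = ⌈166/0.26⌉ = 639.
Non-print overhead = 639 × 1.2, so 766.8 s.
Total = 19117.9 + 766.8 = 19884.7 s = 5.52 hours.

5.52 hours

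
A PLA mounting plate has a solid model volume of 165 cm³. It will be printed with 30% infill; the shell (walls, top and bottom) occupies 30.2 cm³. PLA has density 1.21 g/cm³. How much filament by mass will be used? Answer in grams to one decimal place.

Volume inside the shell = 165 − 30.2, so 134.8 cm³.
Infill deposited = 0.30 × 134.8, so 40.44 cm³.
Deposited volume: 30.2 + 40.44 → 70.64 cm³.
Mass: 70.64 × 1.21 → 85.4744 g.

85.5 g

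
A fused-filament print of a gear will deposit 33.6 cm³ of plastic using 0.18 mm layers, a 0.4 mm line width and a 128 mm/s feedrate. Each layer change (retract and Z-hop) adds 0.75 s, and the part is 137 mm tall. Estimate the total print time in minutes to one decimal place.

70.3 minutes

Extrusion cross-section: 0.18 × 0.4 → 0.072 mm².
Path length: 33600 mm³ / 0.072 mm² → 466666.7 mm.
Time extruding = 466666.7 / 128, so 3645.8 s.
Number of layers: 137 / 0.18 → 762 (rounded up).
Non-print overhead: 762 × 0.75 → 571.5 s.
Altogether 3645.8 + 571.5 = 4217.3 s, i.e. 70.3 minutes.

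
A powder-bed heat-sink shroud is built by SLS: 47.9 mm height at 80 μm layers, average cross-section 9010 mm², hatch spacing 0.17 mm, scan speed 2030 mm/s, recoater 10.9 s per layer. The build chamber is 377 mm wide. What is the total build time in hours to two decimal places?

Number of layers: 47.9 / 0.08 → 599 (rounded up).
Hatch length per layer: 9010 / 0.17 → 53000 mm.
Laser time per layer = 53000 / 2030, so 26.1084 s.
Per-layer time = 26.1084 + 10.9, so 37.0084 s.
Total: 599 × 37.0084 s = 22168.0316 s → 6.16 hours.

6.16 hours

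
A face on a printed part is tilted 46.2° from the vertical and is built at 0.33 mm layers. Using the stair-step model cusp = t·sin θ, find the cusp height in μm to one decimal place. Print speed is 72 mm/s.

238.2 μm

sin(46.2°) = 0.7218, so cusp = 0.33 × 0.7218 = 0.238194 mm → 238.2 μm.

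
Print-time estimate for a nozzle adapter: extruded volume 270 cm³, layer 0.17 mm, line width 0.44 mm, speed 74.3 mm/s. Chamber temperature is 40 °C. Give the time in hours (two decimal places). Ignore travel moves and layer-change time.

13.49 hours

Bead cross-section = 0.17 × 0.44 = 0.0748 mm².
Path length: 270000 mm³ / 0.0748 mm² → 3609625.7 mm.
Time extruding = 3609625.7 / 74.3 = 48581.8 s.
48581.8 s = 13.49 hours.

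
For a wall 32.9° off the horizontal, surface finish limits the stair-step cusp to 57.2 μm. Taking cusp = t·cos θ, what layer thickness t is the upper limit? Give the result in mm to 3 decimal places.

0.068 mm

t = h_c / cos θ = 0.0572 / 0.8396 = 0.068 mm.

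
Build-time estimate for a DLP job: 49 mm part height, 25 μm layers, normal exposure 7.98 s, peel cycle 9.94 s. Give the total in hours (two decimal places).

Number of layers: 49 / 0.025 → 1960 (rounded up).
Cycle time = 7.98 + 9.94, so 17.92 s.
Total = 1960 × 17.92 = 35123.2 s = 9.76 hours.

9.76 hours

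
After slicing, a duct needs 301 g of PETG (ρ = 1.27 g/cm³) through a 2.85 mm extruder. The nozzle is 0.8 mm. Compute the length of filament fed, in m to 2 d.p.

Extruded volume: 301/1.27 = 237.0079 cm³ (237007.9 mm³).
A = π r² = π × 1.425² = 6.3794 mm².
Length = 237007.9 / 6.3794 = 37152.07 mm = 37.15 m.

37.15 m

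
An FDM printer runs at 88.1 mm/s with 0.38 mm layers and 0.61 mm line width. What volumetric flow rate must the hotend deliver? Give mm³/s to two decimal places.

20.42

A = 0.38 × 0.61 = 0.2318 mm².
Q = v·A = 88.1 × 0.2318 = 20.42 mm³/s.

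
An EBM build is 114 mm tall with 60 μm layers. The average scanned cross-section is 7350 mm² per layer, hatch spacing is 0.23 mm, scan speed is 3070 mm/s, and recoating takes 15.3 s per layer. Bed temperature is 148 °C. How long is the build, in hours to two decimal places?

Number of layers: 114 / 0.06 → 1900 (rounded up).
Per-layer scan distance: 7350 / 0.23 → 31956.5 mm.
Per-layer scan time = 31956.5 / 3070 = 10.4093 s.
Time per layer: 10.4093 + 15.3 → 25.7093 s.
Total: 1900 × 25.7093 s = 48847.67 s → 13.57 hours.

13.57 hours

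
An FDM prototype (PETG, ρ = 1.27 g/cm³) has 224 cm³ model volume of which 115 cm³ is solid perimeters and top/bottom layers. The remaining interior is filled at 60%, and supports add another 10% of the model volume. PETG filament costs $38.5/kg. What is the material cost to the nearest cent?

Volume inside the shell: 224 − 115 → 109 cm³.
Deposited infill = 0.60 × 109, so 65.4 cm³.
Support = 0.10 × 224 = 22.4 cm³.
Total extruded = 115 + 65.4 + 22.4 = 202.8 cm³.
Mass = 202.8 × 1.27 = 257.556 g.
Cost = 257.556 g / 1000 × $38.5/kg = $9.92.

$9.92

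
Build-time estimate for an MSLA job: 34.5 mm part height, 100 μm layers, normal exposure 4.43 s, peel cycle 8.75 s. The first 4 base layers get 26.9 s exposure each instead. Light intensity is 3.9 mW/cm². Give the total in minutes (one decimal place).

77.3 minutes

Layers = ⌈34.5/0.1⌉ = 345.
Bottom layers = 4 × (26.9 + 8.75), so 142.6 s.
Remaining layers: 341 × (4.43 + 8.75) → 4494.38 s.
Sum: 142.6 + 4494.38 = 4636.98 s → 77.3 minutes.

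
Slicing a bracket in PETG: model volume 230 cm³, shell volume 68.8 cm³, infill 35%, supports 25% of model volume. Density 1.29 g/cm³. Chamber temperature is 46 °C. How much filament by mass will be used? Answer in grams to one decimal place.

Interior volume: 230 − 68.8 → 161.2 cm³.
Infill volume: 0.35 × 161.2 → 56.42 cm³.
Support = 0.25 × 230, so 57.5 cm³.
Total printed volume = 68.8 + 56.42 + 57.5, so 182.72 cm³.
Mass: 182.72 × 1.29 → 235.7088 g.

235.7 g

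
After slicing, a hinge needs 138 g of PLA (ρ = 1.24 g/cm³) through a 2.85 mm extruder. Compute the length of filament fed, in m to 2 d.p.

17.45 m

Extruded volume: 138/1.24 = 111.2903 cm³ (111290.3 mm³).
Filament cross-section = π × (2.85/2)² = 6.3794 mm².
L = V/A = 111290.3/6.3794 = 17445.26 mm → 17.45 m.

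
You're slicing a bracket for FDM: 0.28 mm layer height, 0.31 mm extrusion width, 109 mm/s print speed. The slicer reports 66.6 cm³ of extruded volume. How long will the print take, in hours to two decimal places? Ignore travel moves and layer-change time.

1.96 hours

Bead cross-section = 0.28 × 0.31, so 0.0868 mm².
Path length: 66600 mm³ / 0.0868 mm² → 767281.1 mm.
Time extruding: 767281.1 / 109 → 7039.3 s.
That's 7039.3 s → 1.96 hours.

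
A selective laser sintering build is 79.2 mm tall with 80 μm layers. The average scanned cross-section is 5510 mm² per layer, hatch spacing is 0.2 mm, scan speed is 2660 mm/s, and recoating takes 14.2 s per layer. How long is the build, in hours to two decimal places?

6.75 hours

Layer count = ceil(79.2 / 0.08) = 990.
Scan path per layer: 5510 / 0.2 → 27550 mm.
Scan time per layer: 27550 / 2660 → 10.3571 s.
Time per layer: 10.3571 + 14.2 → 24.5571 s.
Total: 990 × 24.5571 s = 24311.529 s → 6.75 hours.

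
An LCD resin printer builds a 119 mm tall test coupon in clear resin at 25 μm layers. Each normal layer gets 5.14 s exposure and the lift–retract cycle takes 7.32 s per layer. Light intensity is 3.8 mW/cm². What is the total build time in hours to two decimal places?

Number of layers: 119 / 0.025 → 4760 (rounded up).
Per-layer time = 5.14 + 7.32, so 12.46 s.
Total = 4760 × 12.46 = 59309.6 s = 16.47 hours.

16.47 hours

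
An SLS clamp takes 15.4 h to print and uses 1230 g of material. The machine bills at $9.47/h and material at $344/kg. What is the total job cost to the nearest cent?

$568.96

Machine-time cost: 9.47 × 15.4 → $145.838.
Feedstock cost = 344 × 1230/1000, so $423.12.
Job cost: 145.838 + 423.12 = 568.958 ≈ $568.96.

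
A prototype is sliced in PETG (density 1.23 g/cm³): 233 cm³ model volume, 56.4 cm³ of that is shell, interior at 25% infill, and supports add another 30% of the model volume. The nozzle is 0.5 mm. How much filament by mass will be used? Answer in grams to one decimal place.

Infill region: 233 − 56.4 → 176.6 cm³.
Infill deposited = 0.25 × 176.6 = 44.15 cm³.
Support: 0.30 × 233 → 69.9 cm³.
Total extruded = 56.4 + 44.15 + 69.9, so 170.45 cm³.
Mass: 170.45 × 1.23 → 209.6535 g.

209.7 g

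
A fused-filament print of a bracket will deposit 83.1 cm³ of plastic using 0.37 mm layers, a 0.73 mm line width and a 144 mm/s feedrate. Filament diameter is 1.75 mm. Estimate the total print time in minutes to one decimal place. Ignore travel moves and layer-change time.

35.6 minutes

Bead cross-section: 0.37 × 0.73 → 0.2701 mm².
Toolpath length = 83.1 cm³ / 0.2701 mm² = 83100 / 0.2701 = 307663.8 mm.
Extrusion time: 307663.8 / 144 → 2136.6 s.
That's 2136.6 s → 35.6 minutes.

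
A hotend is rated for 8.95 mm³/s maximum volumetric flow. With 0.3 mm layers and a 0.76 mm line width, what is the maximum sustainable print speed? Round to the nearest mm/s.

39 mm/s

Bead cross-section: 0.3 × 0.76 → 0.228 mm².
Max speed = 8.95 / 0.228 = 39.25 ≈ 39 mm/s.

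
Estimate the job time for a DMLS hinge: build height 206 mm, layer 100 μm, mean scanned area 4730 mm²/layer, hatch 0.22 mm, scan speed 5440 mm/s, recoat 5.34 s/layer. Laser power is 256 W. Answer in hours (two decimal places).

Number of layers: 206 / 0.1 → 2060 (rounded up).
Hatch length per layer: 4730 / 0.22 → 21500 mm.
Per-layer scan time = 21500 / 5440 = 3.9522 s.
Time per layer: 3.9522 + 5.34 → 9.2922 s.
2060 layers × 9.2922 s/layer = 19141.932 s, i.e. 5.32 hours.

5.32 hours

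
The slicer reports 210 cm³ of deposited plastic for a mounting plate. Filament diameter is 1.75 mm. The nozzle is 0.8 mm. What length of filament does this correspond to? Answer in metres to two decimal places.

87.31 m

A = π r² = π × 0.875² = 2.4053 mm².
Length = 210 cm³ / 2.4053 mm² = 210000 / 2.4053 = 87307.2 mm = 87.31 m.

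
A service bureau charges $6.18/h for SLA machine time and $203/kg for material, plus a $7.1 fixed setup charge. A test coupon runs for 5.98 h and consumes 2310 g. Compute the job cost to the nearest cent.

Machine-time cost = 6.18 × 5.98 = $36.9564.
Material charge = 203 × 2310/1000 = $468.93.
Total = 36.9564 + 468.93 + 7.1 = 512.9864 ≈ $512.99.

$512.99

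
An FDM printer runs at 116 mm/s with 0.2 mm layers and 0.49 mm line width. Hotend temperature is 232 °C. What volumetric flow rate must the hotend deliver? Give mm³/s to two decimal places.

Extrusion cross-section: 0.2 × 0.49 → 0.098 mm².
Q = v·A = 116 × 0.098 = 11.37 mm³/s.

11.37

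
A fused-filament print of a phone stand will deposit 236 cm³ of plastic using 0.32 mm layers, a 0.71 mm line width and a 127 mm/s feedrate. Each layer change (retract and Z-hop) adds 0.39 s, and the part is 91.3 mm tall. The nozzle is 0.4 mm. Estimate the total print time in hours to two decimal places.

Extrusion cross-section = 0.32 × 0.71 = 0.2272 mm².
Total extruded path = 236000/0.2272 = 1038732.4 mm.
Print-move time: 1038732.4 / 127 → 8179 s.
Layers = ⌈91.3/0.32⌉ = 286.
Layer-change overhead: 286 × 0.39 → 111.54 s.
Total = 8179 + 111.54 = 8290.54 s = 2.30 hours.

2.30 hours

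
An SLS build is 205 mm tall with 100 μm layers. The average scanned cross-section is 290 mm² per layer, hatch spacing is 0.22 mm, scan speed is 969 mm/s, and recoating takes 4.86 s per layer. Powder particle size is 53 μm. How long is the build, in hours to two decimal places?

3.54 hours

Layers = ⌈205/0.1⌉ = 2050.
Per-layer scan distance = 290 / 0.22, so 1318.2 mm.
Scan time per layer = 1318.2 / 969 = 1.3604 s.
Layer cycle: 1.3604 + 4.86 → 6.2204 s.
Total: 2050 × 6.2204 s = 12751.82 s → 3.54 hours.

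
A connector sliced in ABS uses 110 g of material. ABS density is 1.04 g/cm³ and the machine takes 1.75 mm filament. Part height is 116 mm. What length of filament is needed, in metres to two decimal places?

43.97 m

Extruded volume: 110/1.04 = 105.7692 cm³ (105769.2 mm³).
Cross-section of 1.75 mm filament: π·(1.75/2)² = 2.4053 mm².
Length = 105769.2 / 2.4053 = 43973.39 mm = 43.97 m.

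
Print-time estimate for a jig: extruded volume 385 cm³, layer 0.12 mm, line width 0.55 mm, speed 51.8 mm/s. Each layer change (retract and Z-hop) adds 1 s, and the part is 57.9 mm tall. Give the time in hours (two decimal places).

Line area = 0.12 × 0.55 = 0.066 mm².
Path length: 385000 mm³ / 0.066 mm² → 5833333.3 mm.
Extrusion time = 5833333.3 / 51.8 = 112612.6 s.
Layer count = ceil(57.9 / 0.12) = 483.
Z-hop total = 483 × 1, so 483 s.
Total = 112612.6 + 483 = 113095.6 s = 31.42 hours.

31.42 hours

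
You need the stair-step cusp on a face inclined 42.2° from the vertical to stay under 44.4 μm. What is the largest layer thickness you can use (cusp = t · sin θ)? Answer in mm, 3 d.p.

0.066 mm

sin(42.2°) = 0.6717; t_max = 0.0444/0.6717 = 0.066 mm.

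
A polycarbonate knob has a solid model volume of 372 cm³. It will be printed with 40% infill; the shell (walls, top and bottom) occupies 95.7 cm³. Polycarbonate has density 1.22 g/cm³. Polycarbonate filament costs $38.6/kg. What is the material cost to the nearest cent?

$9.71

Infill region: 372 − 95.7 → 276.3 cm³.
Infill deposited: 0.40 × 276.3 → 110.52 cm³.
Total printed volume: 95.7 + 110.52 → 206.22 cm³.
Mass = 206.22 × 1.22 = 251.5884 g.
Cost = 251.5884 g / 1000 × $38.6/kg = $9.71.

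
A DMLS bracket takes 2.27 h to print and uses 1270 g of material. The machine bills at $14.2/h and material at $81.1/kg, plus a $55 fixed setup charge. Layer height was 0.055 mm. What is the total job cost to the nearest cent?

$190.23

Machine-time cost = 14.2 × 2.27, so $32.234.
Feedstock cost = 81.1 × 1270/1000, so $102.997.
Adding setup: 32.234 + 102.997 + 55 → 190.231 ≈ $190.23.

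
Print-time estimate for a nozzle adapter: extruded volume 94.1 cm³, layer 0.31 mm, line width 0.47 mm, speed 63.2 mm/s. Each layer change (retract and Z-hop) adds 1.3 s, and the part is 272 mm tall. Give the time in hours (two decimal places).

3.16 hours

Extrusion cross-section = 0.31 × 0.47 = 0.1457 mm².
Toolpath length = 94.1 cm³ / 0.1457 mm² = 94100 / 0.1457 = 645847.6 mm.
Extrusion time = 645847.6 / 63.2, so 10219.1 s.
Layers = ⌈272/0.31⌉ = 878.
Non-print overhead = 878 × 1.3 = 1141.4 s.
Altogether 10219.1 + 1141.4 = 11360.5 s, i.e. 3.16 hours.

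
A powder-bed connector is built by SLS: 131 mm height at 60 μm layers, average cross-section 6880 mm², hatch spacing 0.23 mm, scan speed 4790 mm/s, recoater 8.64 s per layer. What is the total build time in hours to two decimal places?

Layers = ⌈131/0.06⌉ = 2184.
Scan path per layer: 6880 / 0.23 → 29913 mm.
Scan time per layer: 29913 / 4790 → 6.2449 s.
Time per layer: 6.2449 + 8.64 → 14.8849 s.
Total: 2184 × 14.8849 s = 32508.6216 s → 9.03 hours.

9.03 hours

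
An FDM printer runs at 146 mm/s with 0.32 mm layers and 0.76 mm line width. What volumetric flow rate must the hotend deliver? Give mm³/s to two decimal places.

35.51

Bead cross-section = 0.32 × 0.76 = 0.2432 mm².
Q = v·A = 146 × 0.2432 = 35.51 mm³/s.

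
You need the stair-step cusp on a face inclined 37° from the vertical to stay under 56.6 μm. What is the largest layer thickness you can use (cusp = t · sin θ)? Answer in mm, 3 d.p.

0.094 mm

Layer height = cusp / sin(37°) = 0.0566 / 0.6018 = 0.094 mm.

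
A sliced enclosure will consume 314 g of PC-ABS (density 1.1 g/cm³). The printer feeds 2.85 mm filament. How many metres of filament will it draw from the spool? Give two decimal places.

Extruded volume: 314/1.1 = 285.4545 cm³ (285454.5 mm³).
Cross-section of 2.85 mm filament: π·(2.85/2)² = 6.3794 mm².
L = V/A = 285454.5/6.3794 = 44746.29 mm → 44.75 m.

44.75 m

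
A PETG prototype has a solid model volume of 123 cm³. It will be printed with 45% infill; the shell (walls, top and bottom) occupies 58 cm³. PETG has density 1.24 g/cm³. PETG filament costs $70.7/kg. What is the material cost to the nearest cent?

Interior volume = 123 − 58 = 65 cm³.
Infill volume: 0.45 × 65 → 29.25 cm³.
Total printed volume = 58 + 29.25, so 87.25 cm³.
Mass = 87.25 × 1.24 = 108.19 g.
Cost = 108.19 g / 1000 × $70.7/kg = $7.65.

$7.65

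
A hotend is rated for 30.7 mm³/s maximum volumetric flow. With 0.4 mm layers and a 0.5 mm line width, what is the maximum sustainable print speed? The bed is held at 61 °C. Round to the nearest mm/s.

154 mm/s

Extrusion cross-section = 0.4 × 0.5 = 0.2 mm².
v_max = Q/A = 30.7/0.2 = 153.50 mm/s → 154 mm/s.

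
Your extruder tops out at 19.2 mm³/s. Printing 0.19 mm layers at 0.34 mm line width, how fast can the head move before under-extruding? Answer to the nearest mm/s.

A: 0.19 × 0.34 → 0.0646 mm².
Max speed = 19.2 / 0.0646 = 297.21 ≈ 297 mm/s.

297 mm/s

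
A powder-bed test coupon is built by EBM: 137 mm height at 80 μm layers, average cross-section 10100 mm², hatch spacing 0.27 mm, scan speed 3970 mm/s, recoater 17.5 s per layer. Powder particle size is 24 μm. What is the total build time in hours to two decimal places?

Number of layers: 137 / 0.08 → 1713 (rounded up).
Hatch length per layer = 10100 / 0.27 = 37407.4 mm.
Beam time per layer = 37407.4 / 3970 = 9.4225 s.
Per-layer time = 9.4225 + 17.5, so 26.9225 s.
Build time = 1713 × 26.9225 = 46118.2425 s = 12.81 hours.

12.81 hours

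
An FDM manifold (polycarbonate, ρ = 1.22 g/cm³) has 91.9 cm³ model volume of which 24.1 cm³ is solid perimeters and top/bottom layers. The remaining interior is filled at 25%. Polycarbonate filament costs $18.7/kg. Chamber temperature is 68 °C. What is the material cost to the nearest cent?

Interior volume: 91.9 − 24.1 → 67.8 cm³.
Deposited infill = 0.25 × 67.8 = 16.95 cm³.
Total extruded = 24.1 + 16.95 = 41.05 cm³.
Mass: 41.05 × 1.22 → 50.081 g.
Cost = 50.081 g / 1000 × $18.7/kg = $0.94.

$0.94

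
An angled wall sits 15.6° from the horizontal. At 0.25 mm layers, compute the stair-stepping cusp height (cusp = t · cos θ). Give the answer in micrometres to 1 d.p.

240.8 μm

Cusp = layer height × cos(15.6°) = 0.25 × 0.9632 = 0.2408 mm = 240.8 μm.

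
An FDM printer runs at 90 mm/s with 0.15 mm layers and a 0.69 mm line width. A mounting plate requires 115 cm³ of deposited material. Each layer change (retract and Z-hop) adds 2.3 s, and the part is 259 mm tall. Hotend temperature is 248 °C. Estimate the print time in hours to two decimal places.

Bead cross-section = 0.15 × 0.69 = 0.1035 mm².
Path length: 115000 mm³ / 0.1035 mm² → 1111111.1 mm.
Time extruding = 1111111.1 / 90, so 12345.7 s.
Number of layers: 259 / 0.15 → 1727 (rounded up).
Z-hop total: 1727 × 2.3 → 3972.1 s.
Total = 12345.7 + 3972.1 = 16317.8 s = 4.53 hours.

4.53 hours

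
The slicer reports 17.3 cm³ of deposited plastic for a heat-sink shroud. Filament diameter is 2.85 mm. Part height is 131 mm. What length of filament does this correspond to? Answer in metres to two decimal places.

Filament cross-section = π × (2.85/2)² = 6.3794 mm².
L = 17300 mm³ / 6.3794 mm² = 2711.85 mm, i.e. 2.71 m.

2.71 m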